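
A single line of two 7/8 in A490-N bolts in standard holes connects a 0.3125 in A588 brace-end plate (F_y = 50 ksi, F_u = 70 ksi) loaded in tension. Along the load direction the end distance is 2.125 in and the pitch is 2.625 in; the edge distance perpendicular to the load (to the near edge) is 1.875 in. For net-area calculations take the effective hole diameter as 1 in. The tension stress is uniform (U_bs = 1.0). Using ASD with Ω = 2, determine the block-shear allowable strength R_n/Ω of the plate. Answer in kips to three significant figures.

Shear plane L_v = 2.125 + 1·2.625 = 4.75 in; A_gv = 4.75 × 0.3125 = 1.484 in².
A_nv = (4.75 − 1.5·1) × 0.3125 = 1.016 in².
A_nt = (1.875 − 0.5·1) × 0.3125 = 0.4297 in².
0.6 F_u A_nv = 42.66 kips; 0.6 F_y A_gv = 44.53 kips → shear rupture governs the shear term.
R_n = 42.66 + 1.0 × 70 × 0.4297 = 72.73 kips.
Allowable strength R_n/Ω = 72.73 / 2 = 36.4 kips.

36.4 kips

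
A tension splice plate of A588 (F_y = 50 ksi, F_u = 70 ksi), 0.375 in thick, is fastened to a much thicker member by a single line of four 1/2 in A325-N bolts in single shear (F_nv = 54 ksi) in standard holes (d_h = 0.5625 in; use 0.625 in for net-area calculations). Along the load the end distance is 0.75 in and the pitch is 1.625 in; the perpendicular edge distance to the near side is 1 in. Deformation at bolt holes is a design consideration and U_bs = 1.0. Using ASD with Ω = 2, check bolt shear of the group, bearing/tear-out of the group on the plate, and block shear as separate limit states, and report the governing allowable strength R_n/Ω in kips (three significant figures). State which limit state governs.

21.2 kips (bolt shear governs)

Bolt shear: A_b = π·0.5²/4 = 0.1963 in²; R_n = 54 × 0.1963 × 4 × 1 = 42.41 kips → 42.41 / 2 = 21.2 kips.
Bearing: edge l_c = 0.4688, r_n = 14.77 kips; interior l_c = 1.062, r_n = 31.5 kips; R_n = 14.77 + 3·31.5 = 109.3 kips → 54.6 kips.
Block shear: A_gv = 2.109, A_nv = 1.289, A_nt = 0.2578 in²; R_n = min(0.6F_uA_nv, 0.6F_yA_gv) + U_bs·F_u·A_nt = 72.19 kips → 36.1 kips.
Bolt shear governs: 21.2 kips.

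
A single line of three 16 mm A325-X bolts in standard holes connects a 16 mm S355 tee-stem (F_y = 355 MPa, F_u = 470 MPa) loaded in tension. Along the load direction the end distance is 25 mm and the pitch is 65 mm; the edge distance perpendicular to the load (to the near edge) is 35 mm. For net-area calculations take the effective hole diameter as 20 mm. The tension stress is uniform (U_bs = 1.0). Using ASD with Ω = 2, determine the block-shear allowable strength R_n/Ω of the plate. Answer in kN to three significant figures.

Shear plane L_v = 25 + 2·65 = 155 mm; A_gv = 155 × 16 = 2480 mm².
A_nv = (155 − 2.5·20) × 16 = 1680 mm².
A_nt = (35 − 0.5·20) × 16 = 400 mm².
0.6 F_u A_nv = 473.8 kN; 0.6 F_y A_gv = 528.2 kN → shear rupture governs the shear term.
R_n = 473.8 + 1.0 × 470 × 400 / 1000 = 661.8 kN.
Allowable strength R_n/Ω = 661.8 / 2 = 331 kN.

331 kN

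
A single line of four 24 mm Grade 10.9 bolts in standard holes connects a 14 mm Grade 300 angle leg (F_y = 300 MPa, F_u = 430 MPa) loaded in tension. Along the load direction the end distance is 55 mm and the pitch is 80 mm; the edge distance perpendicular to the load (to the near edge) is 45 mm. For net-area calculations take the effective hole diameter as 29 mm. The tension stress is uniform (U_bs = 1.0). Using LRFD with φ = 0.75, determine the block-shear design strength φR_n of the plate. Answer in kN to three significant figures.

Shear plane L_v = 55 + 3·80 = 295 mm; A_gv = 295 × 14 = 4130 mm².
A_nv = (295 − 3.5·29) × 14 = 2709 mm².
A_nt = (45 − 0.5·29) × 14 = 427 mm².
0.6 F_u A_nv = 698.9 kN; 0.6 F_y A_gv = 743.4 kN → shear rupture governs the shear term.
R_n = 698.9 + 1.0 × 430 × 427 / 1000 = 882.5 kN.
Design strength φR_n = 0.75 × 882.5 = 662 kN.

662 kN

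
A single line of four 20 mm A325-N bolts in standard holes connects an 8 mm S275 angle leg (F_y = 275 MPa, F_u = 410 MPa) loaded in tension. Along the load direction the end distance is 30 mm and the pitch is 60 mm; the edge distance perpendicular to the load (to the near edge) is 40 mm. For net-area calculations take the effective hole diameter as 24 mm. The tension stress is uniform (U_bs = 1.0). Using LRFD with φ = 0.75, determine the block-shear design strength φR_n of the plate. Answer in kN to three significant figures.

255 kN

Shear plane L_v = 30 + 3·60 = 210 mm; A_gv = 210 × 8 = 1680 mm².
A_nv = (210 − 3.5·24) × 8 = 1008 mm².
A_nt = (40 − 0.5·24) × 8 = 224 mm².
0.6 F_u A_nv = 248 kN; 0.6 F_y A_gv = 277.2 kN → shear rupture governs the shear term.
R_n = 248 + 1.0 × 410 × 224 / 1000 = 339.8 kN.
Design strength φR_n = 0.75 × 339.8 = 255 kN.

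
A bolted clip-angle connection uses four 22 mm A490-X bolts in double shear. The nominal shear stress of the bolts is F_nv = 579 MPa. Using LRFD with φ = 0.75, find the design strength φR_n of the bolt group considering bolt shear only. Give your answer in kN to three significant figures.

A_b = π × 22² / 4 = 380.1 mm².
R_n = F_nv · A_b · n · n_s = 579 × 380.1 × 4 × 2 / 1000 = 1761 kN.
Design strength φR_n = 0.75 × 1761 = 1320 kN.

1320 kN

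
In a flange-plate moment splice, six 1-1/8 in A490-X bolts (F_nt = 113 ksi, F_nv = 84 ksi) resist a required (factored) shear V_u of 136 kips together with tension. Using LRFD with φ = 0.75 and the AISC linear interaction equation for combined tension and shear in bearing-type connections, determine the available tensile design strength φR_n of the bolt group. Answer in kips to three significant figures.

474 kips

A_b = π·1.125²/4 = 0.994 in²; f_rv = 136 / (6 × 0.994) = 22.8 ksi.
F'_nt = 1.3 F_nt − (F_nt / φF_nv) f_rv = 1.3·113 − (113/(0.75·84))·22.8 = 106 ksi, capped at F_nt → F'_nt = 106 ksi.
R_n = F'_nt · A_b · n = 106 × 0.994 × 6 = 632.2 kips.
Design strength φR_n = 0.75 × 632.2 = 474 kips.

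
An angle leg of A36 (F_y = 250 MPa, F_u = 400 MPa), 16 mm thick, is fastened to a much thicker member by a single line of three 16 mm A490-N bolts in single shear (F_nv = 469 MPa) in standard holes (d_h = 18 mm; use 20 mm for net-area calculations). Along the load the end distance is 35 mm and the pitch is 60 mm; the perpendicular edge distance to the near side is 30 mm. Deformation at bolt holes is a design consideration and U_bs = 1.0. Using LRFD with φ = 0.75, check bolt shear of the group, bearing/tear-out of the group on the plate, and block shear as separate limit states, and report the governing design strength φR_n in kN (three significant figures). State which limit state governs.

212 kN (bolt shear governs)

Bolt shear: A_b = π·16²/4 = 201.1 mm²; R_n = 469 × 201.1 × 3 × 1 / 1000 = 282.9 kN → 0.75 × 282.9 = 212 kN.
Bearing: edge l_c = 26, r_n = 199.7 kN; interior l_c = 42, r_n = 245.8 kN; R_n = 199.7 + 2·245.8 = 691.2 kN → 518 kN.
Block shear: A_gv = 2480, A_nv = 1680, A_nt = 320 mm²; R_n = min(0.6F_uA_nv, 0.6F_yA_gv) + U_bs·F_u·A_nt = 500 kN → 375 kN.
Bolt shear governs: 212 kN.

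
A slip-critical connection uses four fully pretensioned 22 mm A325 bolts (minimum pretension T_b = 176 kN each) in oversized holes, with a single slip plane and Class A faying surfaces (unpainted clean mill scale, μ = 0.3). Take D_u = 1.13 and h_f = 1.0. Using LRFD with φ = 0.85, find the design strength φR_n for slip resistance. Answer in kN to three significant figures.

203 kN

R_n = μ · D_u · h_f · T_b · n_s · n_b = 0.3 × 1.13 × 1.0 × 176 × 1 × 4 = 238.7 kN.
Design strength φR_n = 0.85 × 238.7 = 203 kN.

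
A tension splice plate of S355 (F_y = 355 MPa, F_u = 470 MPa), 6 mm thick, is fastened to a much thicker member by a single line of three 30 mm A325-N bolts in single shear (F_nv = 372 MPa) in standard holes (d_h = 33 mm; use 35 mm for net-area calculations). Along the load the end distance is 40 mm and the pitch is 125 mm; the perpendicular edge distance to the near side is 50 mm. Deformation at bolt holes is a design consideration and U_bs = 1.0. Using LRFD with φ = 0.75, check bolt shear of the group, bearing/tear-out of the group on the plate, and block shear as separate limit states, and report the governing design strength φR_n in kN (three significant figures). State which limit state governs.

Bolt shear: A_b = π·30²/4 = 706.9 mm²; R_n = 372 × 706.9 × 3 × 1 / 1000 = 788.9 kN → 0.75 × 788.9 = 592 kN.
Bearing: edge l_c = 23.5, r_n = 79.52 kN; interior l_c = 92, r_n = 203 kN; R_n = 79.52 + 2·203 = 485.6 kN → 364 kN.
Block shear: A_gv = 1740, A_nv = 1215, A_nt = 195 mm²; R_n = min(0.6F_uA_nv, 0.6F_yA_gv) + U_bs·F_u·A_nt = 434.3 kN → 326 kN.
Block shear governs: 326 kN.

326 kN (block shear governs)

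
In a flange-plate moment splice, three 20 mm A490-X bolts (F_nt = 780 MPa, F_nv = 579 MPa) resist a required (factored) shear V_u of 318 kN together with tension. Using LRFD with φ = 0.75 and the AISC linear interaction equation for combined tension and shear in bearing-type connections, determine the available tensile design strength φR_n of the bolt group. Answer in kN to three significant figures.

A_b = π·20²/4 = 314.2 mm²; f_rv = 318 × 1000 / (3 × 314.2) = 337.4 MPa.
F'_nt = 1.3 F_nt − (F_nt / φF_nv) f_rv = 1.3·780 − (780/(0.75·579))·337.4 = 407.9 MPa, capped at F_nt → F'_nt = 407.9 MPa.
R_n = F'_nt · A_b · n = 407.9 × 314.2 × 3 / 1000 = 384.5 kN.
Design strength φR_n = 0.75 × 384.5 = 288 kN.

288 kN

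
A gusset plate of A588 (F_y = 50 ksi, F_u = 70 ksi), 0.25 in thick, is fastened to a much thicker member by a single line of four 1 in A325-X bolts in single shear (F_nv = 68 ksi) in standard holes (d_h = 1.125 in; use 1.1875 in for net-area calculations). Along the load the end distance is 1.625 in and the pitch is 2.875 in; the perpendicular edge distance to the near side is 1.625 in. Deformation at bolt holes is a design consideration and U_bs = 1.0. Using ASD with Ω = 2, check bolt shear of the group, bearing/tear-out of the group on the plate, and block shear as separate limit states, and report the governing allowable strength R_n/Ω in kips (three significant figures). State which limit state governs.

Bolt shear: A_b = π·1²/4 = 0.7854 in²; R_n = 68 × 0.7854 × 4 × 1 = 213.6 kips → 213.6 / 2 = 107 kips.
Bearing: edge l_c = 1.062, r_n = 22.31 kips; interior l_c = 1.75, r_n = 36.75 kips; R_n = 22.31 + 3·36.75 = 132.6 kips → 66.3 kips.
Block shear: A_gv = 2.562, A_nv = 1.523, A_nt = 0.2578 in²; R_n = min(0.6F_uA_nv, 0.6F_yA_gv) + U_bs·F_u·A_nt = 82.03 kips → 41 kips.
Block shear governs: 41 kips.

41 kips (block shear governs)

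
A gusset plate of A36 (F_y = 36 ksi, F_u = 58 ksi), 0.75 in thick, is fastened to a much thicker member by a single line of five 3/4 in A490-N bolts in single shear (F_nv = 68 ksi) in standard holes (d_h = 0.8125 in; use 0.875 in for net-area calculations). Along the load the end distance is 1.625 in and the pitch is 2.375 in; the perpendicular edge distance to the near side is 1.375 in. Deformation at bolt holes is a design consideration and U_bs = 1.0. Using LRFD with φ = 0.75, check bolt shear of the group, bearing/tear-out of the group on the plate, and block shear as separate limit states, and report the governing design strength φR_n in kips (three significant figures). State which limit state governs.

Bolt shear: A_b = π·0.75²/4 = 0.4418 in²; R_n = 68 × 0.4418 × 5 × 1 = 150.2 kips → 0.75 × 150.2 = 113 kips.
Bearing: edge l_c = 1.219, r_n = 63.62 kips; interior l_c = 1.562, r_n = 78.3 kips; R_n = 63.62 + 4·78.3 = 376.8 kips → 283 kips.
Block shear: A_gv = 8.344, A_nv = 5.391, A_nt = 0.7031 in²; R_n = min(0.6F_uA_nv, 0.6F_yA_gv) + U_bs·F_u·A_nt = 221 kips → 166 kips.
Bolt shear governs: 113 kips.

113 kips (bolt shear governs)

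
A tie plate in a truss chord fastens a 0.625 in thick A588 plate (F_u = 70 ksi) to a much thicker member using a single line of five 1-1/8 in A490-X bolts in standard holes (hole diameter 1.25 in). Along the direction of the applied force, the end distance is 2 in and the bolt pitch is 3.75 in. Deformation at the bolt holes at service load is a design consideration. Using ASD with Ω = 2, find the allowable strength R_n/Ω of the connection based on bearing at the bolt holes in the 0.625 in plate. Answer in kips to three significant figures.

Per bolt r_n = 1.2 l_c t F_u ≤ 2.4 d t F_u; upper limit = 2.4 × 1.125 × 0.625 × 70 = 118.1 kips.
Edge bolt: l_c = 2 − 1.25/2 = 1.375 in → 1.2 × 1.375 × 0.625 × 70 = 72.19 → r_n = 72.19 kips.
Interior bolts: l_c = 3.75 − 1.25 = 2.5 in → 1.2 × 2.5 × 0.625 × 70 = 131.2 → r_n = 118.1 kips.
R_n = 1 × 72.19 + 4 × 118.1 = 544.7 kips.
Allowable strength R_n/Ω = 544.7 / 2 = 272 kips.

272 kips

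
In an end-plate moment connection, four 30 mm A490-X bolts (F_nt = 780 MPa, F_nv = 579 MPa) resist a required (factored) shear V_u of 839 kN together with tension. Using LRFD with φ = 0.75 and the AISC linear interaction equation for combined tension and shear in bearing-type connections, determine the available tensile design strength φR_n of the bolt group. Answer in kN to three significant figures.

A_b = π·30²/4 = 706.9 mm²; f_rv = 839 × 1000 / (4 × 706.9) = 296.7 MPa.
F'_nt = 1.3 F_nt − (F_nt / φF_nv) f_rv = 1.3·780 − (780/(0.75·579))·296.7 = 481 MPa, capped at F_nt → F'_nt = 481 MPa.
R_n = F'_nt · A_b · n = 481 × 706.9 × 4 / 1000 = 1360 kN.
Design strength φR_n = 0.75 × 1360 = 1020 kN.

1020 kN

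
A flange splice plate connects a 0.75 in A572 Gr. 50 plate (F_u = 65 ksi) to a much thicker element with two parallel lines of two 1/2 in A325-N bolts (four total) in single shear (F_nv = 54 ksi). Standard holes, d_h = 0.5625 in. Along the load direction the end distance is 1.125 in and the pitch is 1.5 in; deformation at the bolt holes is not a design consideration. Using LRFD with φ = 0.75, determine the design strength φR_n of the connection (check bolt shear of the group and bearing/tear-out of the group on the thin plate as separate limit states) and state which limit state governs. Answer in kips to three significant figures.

31.8 kips (bolt shear governs)

Bolt shear: A_b = π·0.5²/4 = 0.1963 in²; R_n = 54 × 0.1963 × 4 × 1 = 42.41 kips → 0.75 × 42.41 = 31.8 kips.
Bearing (1.5 l_c t F_u ≤ 3.0 d t F_u): upper limit = 3.0·0.5·0.75·65 = 73.12 kips.
  Edge l_c = 1.125 − 0.5625/2 = 0.8438 → r_n = 61.7 kips; interior l_c = 1.5 − 0.5625 = 0.9375 → r_n = 68.55 kips.
  R_n,bearing = 2·61.7 + 2·68.55 = 260.5 kips → 0.75 × 260.5 = 195 kips.
Bolt shear governs: 31.8 kips.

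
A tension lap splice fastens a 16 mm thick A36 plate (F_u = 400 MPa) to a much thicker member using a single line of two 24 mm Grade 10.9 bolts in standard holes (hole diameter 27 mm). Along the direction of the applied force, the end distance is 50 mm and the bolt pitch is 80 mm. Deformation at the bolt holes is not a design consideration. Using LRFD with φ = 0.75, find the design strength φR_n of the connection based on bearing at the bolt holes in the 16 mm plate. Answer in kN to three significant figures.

608 kN

Per bolt r_n = 1.5 l_c t F_u ≤ 3.0 d t F_u; upper limit = 3.0 × 24 × 16 × 400 / 1000 = 460.8 kN.
Edge bolt: l_c = 50 − 27/2 = 36.5 mm → 1.5 × 36.5 × 16 × 400 / 1000 = 350.4 → r_n = 350.4 kN.
Interior bolts: l_c = 80 − 27 = 53 mm → 1.5 × 53 × 16 × 400 / 1000 = 508.8 → r_n = 460.8 kN.
R_n = 1 × 350.4 + 1 × 460.8 = 811.2 kN.
Design strength φR_n = 0.75 × 811.2 = 608 kN.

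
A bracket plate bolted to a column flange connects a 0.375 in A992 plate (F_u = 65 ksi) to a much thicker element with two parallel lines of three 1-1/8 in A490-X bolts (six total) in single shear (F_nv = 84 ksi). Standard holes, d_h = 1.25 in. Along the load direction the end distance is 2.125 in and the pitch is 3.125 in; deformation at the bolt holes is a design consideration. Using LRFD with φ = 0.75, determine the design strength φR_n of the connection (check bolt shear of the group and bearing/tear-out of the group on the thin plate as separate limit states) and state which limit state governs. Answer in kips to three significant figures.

Bolt shear: A_b = π·1.125²/4 = 0.994 in²; R_n = 84 × 0.994 × 6 × 1 = 501 kips → 0.75 × 501 = 376 kips.
Bearing (1.2 l_c t F_u ≤ 2.4 d t F_u): upper limit = 2.4·1.125·0.375·65 = 65.81 kips.
  Edge l_c = 2.125 − 1.25/2 = 1.5 → r_n = 43.87 kips; interior l_c = 3.125 − 1.25 = 1.875 → r_n = 54.84 kips.
  R_n,bearing = 2·43.87 + 4·54.84 = 307.1 kips → 0.75 × 307.1 = 230 kips.
Bearing governs: 230 kips.

230 kips (bearing governs)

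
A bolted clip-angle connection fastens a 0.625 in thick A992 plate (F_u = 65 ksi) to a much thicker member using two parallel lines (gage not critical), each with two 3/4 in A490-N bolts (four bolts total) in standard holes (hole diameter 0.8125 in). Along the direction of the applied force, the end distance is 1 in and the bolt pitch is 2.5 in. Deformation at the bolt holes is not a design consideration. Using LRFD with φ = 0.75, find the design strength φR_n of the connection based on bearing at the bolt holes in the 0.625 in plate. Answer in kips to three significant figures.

Per bolt r_n = 1.5 l_c t F_u ≤ 3.0 d t F_u; upper limit = 3.0 × 0.75 × 0.625 × 65 = 91.41 kips.
Edge bolt: l_c = 1 − 0.8125/2 = 0.5938 in → 1.5 × 0.5938 × 0.625 × 65 = 36.18 → r_n = 36.18 kips.
Interior bolts: l_c = 2.5 − 0.8125 = 1.688 in → 1.5 × 1.688 × 0.625 × 65 = 102.8 → r_n = 91.41 kips.
R_n = 2 × 36.18 + 2 × 91.41 = 255.2 kips.
Design strength φR_n = 0.75 × 255.2 = 191 kips.

191 kips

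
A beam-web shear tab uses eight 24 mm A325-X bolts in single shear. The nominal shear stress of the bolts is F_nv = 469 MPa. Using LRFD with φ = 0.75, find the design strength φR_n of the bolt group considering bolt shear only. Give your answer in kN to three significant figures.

1270 kN

A_b = π × 24² / 4 = 452.4 mm².
R_n = F_nv · A_b · n · n_s = 469 × 452.4 × 8 × 1 / 1000 = 1697 kN.
Design strength φR_n = 0.75 × 1697 = 1270 kN.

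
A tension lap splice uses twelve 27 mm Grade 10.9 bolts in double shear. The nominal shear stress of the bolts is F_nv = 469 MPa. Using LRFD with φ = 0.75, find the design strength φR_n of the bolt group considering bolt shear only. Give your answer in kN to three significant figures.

A_b = π × 27² / 4 = 572.6 mm².
R_n = F_nv · A_b · n · n_s = 469 × 572.6 × 12 × 2 / 1000 = 6445 kN.
Design strength φR_n = 0.75 × 6445 = 4830 kN.

4830 kN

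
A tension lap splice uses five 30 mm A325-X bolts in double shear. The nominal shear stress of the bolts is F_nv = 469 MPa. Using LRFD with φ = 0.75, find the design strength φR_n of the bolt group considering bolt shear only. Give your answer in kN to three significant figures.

A_b = π × 30² / 4 = 706.9 mm².
R_n = F_nv · A_b · n · n_s = 469 × 706.9 × 5 × 2 / 1000 = 3315 kN.
Design strength φR_n = 0.75 × 3315 = 2490 kN.

2490 kN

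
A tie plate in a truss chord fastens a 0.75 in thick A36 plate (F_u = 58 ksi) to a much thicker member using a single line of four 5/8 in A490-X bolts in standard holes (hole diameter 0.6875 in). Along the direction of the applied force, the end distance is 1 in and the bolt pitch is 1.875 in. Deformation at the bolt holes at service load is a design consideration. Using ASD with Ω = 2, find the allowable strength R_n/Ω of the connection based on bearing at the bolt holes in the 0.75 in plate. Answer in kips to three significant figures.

110 kips

Per bolt r_n = 1.2 l_c t F_u ≤ 2.4 d t F_u; upper limit = 2.4 × 0.625 × 0.75 × 58 = 65.25 kips.
Edge bolt: l_c = 1 − 0.6875/2 = 0.6562 in → 1.2 × 0.6562 × 0.75 × 58 = 34.26 → r_n = 34.26 kips.
Interior bolts: l_c = 1.875 − 0.6875 = 1.188 in → 1.2 × 1.188 × 0.75 × 58 = 61.99 → r_n = 61.99 kips.
R_n = 1 × 34.26 + 3 × 61.99 = 220.2 kips.
Allowable strength R_n/Ω = 220.2 / 2 = 110 kips.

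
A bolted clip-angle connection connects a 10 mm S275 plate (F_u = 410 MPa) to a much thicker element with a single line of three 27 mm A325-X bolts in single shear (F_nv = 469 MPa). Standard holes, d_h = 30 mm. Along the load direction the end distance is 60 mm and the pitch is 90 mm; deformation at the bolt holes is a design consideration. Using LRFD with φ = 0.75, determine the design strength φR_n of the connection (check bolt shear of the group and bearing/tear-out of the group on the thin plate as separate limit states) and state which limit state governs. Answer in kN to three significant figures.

Bolt shear: A_b = π·27²/4 = 572.6 mm²; R_n = 469 × 572.6 × 3 × 1 / 1000 = 805.6 kN → 0.75 × 805.6 = 604 kN.
Bearing (1.2 l_c t F_u ≤ 2.4 d t F_u): upper limit = 2.4·27·10·410 / 1000 = 265.7 kN.
  Edge l_c = 60 − 30/2 = 45 → r_n = 221.4 kN; interior l_c = 90 − 30 = 60 → r_n = 265.7 kN.
  R_n,bearing = 1·221.4 + 2·265.7 = 752.8 kN → 0.75 × 752.8 = 565 kN.
Bearing governs: 565 kN.

565 kN (bearing governs)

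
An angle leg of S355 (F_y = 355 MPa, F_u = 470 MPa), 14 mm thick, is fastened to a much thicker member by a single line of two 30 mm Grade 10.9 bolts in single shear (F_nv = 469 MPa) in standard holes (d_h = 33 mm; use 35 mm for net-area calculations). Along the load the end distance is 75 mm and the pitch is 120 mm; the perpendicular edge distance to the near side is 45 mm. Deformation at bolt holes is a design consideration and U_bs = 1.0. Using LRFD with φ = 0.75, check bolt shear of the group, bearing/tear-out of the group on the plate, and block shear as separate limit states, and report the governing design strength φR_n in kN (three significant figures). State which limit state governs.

497 kN (bolt shear governs)

Bolt shear: A_b = π·30²/4 = 706.9 mm²; R_n = 469 × 706.9 × 2 × 1 / 1000 = 663 kN → 0.75 × 663 = 497 kN.
Bearing: edge l_c = 58.5, r_n = 461.9 kN; interior l_c = 87, r_n = 473.8 kN; R_n = 461.9 + 1·473.8 = 935.7 kN → 702 kN.
Block shear: A_gv = 2730, A_nv = 1995, A_nt = 385 mm²; R_n = min(0.6F_uA_nv, 0.6F_yA_gv) + U_bs·F_u·A_nt = 743.5 kN → 558 kN.
Bolt shear governs: 497 kN.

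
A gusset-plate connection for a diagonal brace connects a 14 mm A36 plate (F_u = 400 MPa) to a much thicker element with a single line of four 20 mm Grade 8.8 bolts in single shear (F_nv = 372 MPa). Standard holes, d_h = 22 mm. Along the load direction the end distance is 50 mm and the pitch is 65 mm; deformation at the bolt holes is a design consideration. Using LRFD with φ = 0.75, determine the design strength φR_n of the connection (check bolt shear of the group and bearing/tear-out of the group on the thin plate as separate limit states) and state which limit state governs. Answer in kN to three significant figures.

Bolt shear: A_b = π·20²/4 = 314.2 mm²; R_n = 372 × 314.2 × 4 × 1 / 1000 = 467.5 kN → 0.75 × 467.5 = 351 kN.
Bearing (1.2 l_c t F_u ≤ 2.4 d t F_u): upper limit = 2.4·20·14·400 / 1000 = 268.8 kN.
  Edge l_c = 50 − 22/2 = 39 → r_n = 262.1 kN; interior l_c = 65 − 22 = 43 → r_n = 268.8 kN.
  R_n,bearing = 1·262.1 + 3·268.8 = 1068 kN → 0.75 × 1068 = 801 kN.
Bolt shear governs: 351 kN.

351 kN (bolt shear governs)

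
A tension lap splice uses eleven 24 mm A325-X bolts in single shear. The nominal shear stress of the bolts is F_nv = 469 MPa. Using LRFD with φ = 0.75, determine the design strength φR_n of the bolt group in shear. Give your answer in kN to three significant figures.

A_b = π × 24² / 4 = 452.4 mm².
R_n = F_nv · A_b · n · n_s = 469 × 452.4 × 11 × 1 / 1000 = 2334 kN.
Design strength φR_n = 0.75 × 2334 = 1750 kN.

1750 kN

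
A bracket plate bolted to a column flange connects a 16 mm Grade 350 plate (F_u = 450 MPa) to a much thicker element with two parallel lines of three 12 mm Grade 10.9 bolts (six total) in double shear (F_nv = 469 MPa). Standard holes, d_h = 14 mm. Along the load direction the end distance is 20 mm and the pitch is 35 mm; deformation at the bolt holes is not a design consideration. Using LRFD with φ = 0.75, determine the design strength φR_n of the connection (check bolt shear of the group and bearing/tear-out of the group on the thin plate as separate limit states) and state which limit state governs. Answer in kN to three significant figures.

Bolt shear: A_b = π·12²/4 = 113.1 mm²; R_n = 469 × 113.1 × 6 × 2 / 1000 = 636.5 kN → 0.75 × 636.5 = 477 kN.
Bearing (1.5 l_c t F_u ≤ 3.0 d t F_u): upper limit = 3.0·12·16·450 / 1000 = 259.2 kN.
  Edge l_c = 20 − 14/2 = 13 → r_n = 140.4 kN; interior l_c = 35 − 14 = 21 → r_n = 226.8 kN.
  R_n,bearing = 2·140.4 + 4·226.8 = 1188 kN → 0.75 × 1188 = 891 kN.
Bolt shear governs: 477 kN.

477 kN (bolt shear governs)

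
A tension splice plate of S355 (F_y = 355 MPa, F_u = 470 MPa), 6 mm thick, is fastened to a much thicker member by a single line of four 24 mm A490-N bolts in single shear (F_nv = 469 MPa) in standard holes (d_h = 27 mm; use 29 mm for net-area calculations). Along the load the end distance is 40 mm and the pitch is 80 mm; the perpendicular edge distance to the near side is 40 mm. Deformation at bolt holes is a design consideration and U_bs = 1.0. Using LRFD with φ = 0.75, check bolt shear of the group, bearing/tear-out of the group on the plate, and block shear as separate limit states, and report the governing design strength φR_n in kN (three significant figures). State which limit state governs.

Bolt shear: A_b = π·24²/4 = 452.4 mm²; R_n = 469 × 452.4 × 4 × 1 / 1000 = 848.7 kN → 0.75 × 848.7 = 637 kN.
Bearing: edge l_c = 26.5, r_n = 89.68 kN; interior l_c = 53, r_n = 162.4 kN; R_n = 89.68 + 3·162.4 = 577 kN → 433 kN.
Block shear: A_gv = 1680, A_nv = 1071, A_nt = 153 mm²; R_n = min(0.6F_uA_nv, 0.6F_yA_gv) + U_bs·F_u·A_nt = 373.9 kN → 280 kN.
Block shear governs: 280 kN.

280 kN (block shear governs)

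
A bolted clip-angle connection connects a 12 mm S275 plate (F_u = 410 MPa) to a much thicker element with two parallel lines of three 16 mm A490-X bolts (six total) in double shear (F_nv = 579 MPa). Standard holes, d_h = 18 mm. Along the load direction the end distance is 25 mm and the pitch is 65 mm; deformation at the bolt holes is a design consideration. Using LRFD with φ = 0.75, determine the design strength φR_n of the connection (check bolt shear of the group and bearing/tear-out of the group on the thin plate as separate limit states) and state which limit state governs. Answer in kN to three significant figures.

Bolt shear: A_b = π·16²/4 = 201.1 mm²; R_n = 579 × 201.1 × 6 × 2 / 1000 = 1397 kN → 0.75 × 1397 = 1050 kN.
Bearing (1.2 l_c t F_u ≤ 2.4 d t F_u): upper limit = 2.4·16·12·410 / 1000 = 188.9 kN.
  Edge l_c = 25 − 18/2 = 16 → r_n = 94.46 kN; interior l_c = 65 − 18 = 47 → r_n = 188.9 kN.
  R_n,bearing = 2·94.46 + 4·188.9 = 944.6 kN → 0.75 × 944.6 = 708 kN.
Bearing governs: 708 kN.

708 kN (bearing governs)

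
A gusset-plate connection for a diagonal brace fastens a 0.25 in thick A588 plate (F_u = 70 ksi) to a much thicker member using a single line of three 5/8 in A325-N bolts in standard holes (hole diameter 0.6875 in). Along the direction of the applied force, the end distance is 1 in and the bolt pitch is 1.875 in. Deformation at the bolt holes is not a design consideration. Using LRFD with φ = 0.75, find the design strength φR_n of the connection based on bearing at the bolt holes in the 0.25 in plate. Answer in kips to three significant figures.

Per bolt r_n = 1.5 l_c t F_u ≤ 3.0 d t F_u; upper limit = 3.0 × 0.625 × 0.25 × 70 = 32.81 kips.
Edge bolt: l_c = 1 − 0.6875/2 = 0.6562 in → 1.5 × 0.6562 × 0.25 × 70 = 17.23 → r_n = 17.23 kips.
Interior bolts: l_c = 1.875 − 0.6875 = 1.188 in → 1.5 × 1.188 × 0.25 × 70 = 31.17 → r_n = 31.17 kips.
R_n = 1 × 17.23 + 2 × 31.17 = 79.57 kips.
Design strength φR_n = 0.75 × 79.57 = 59.7 kips.

59.7 kips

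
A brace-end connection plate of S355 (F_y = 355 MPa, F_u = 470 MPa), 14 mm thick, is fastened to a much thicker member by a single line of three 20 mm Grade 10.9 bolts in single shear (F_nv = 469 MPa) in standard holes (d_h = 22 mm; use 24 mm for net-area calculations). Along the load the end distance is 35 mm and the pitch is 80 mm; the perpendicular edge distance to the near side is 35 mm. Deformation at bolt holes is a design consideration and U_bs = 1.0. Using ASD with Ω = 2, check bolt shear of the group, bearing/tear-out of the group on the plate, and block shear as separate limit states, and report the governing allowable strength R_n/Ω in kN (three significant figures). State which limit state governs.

221 kN (bolt shear governs)

Bolt shear: A_b = π·20²/4 = 314.2 mm²; R_n = 469 × 314.2 × 3 × 1 / 1000 = 442 kN → 442 / 2 = 221 kN.
Bearing: edge l_c = 24, r_n = 189.5 kN; interior l_c = 58, r_n = 315.8 kN; R_n = 189.5 + 2·315.8 = 821.2 kN → 411 kN.
Block shear: A_gv = 2730, A_nv = 1890, A_nt = 322 mm²; R_n = min(0.6F_uA_nv, 0.6F_yA_gv) + U_bs·F_u·A_nt = 684.3 kN → 342 kN.
Bolt shear governs: 221 kN.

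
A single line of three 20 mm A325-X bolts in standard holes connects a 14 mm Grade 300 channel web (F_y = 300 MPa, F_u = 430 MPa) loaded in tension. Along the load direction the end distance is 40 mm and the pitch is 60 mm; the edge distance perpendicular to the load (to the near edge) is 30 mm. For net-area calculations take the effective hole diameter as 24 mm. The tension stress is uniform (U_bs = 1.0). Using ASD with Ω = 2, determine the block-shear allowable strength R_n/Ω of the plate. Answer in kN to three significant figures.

Shear plane L_v = 40 + 2·60 = 160 mm; A_gv = 160 × 14 = 2240 mm².
A_nv = (160 − 2.5·24) × 14 = 1400 mm².
A_nt = (30 − 0.5·24) × 14 = 252 mm².
0.6 F_u A_nv = 361.2 kN; 0.6 F_y A_gv = 403.2 kN → shear rupture governs the shear term.
R_n = 361.2 + 1.0 × 430 × 252 / 1000 = 469.6 kN.
Allowable strength R_n/Ω = 469.6 / 2 = 235 kN.

235 kN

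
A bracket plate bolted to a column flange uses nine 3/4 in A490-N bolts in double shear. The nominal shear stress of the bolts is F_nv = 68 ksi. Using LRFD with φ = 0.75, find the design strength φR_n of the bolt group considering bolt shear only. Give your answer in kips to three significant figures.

A_b = π × 0.75² / 4 = 0.4418 in².
R_n = F_nv · A_b · n · n_s = 68 × 0.4418 × 9 × 2 = 540.7 kips.
Design strength φR_n = 0.75 × 540.7 = 406 kips.

406 kips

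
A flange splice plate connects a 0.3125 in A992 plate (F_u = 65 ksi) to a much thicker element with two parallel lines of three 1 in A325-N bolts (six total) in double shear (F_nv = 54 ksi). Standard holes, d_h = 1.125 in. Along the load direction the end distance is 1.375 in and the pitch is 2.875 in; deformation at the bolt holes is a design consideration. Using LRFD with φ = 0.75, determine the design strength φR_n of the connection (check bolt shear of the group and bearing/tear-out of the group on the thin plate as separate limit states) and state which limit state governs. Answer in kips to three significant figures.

Bolt shear: A_b = π·1²/4 = 0.7854 in²; R_n = 54 × 0.7854 × 6 × 2 = 508.9 kips → 0.75 × 508.9 = 382 kips.
Bearing (1.2 l_c t F_u ≤ 2.4 d t F_u): upper limit = 2.4·1·0.3125·65 = 48.75 kips.
  Edge l_c = 1.375 − 1.125/2 = 0.8125 → r_n = 19.8 kips; interior l_c = 2.875 − 1.125 = 1.75 → r_n = 42.66 kips.
  R_n,bearing = 2·19.8 + 4·42.66 = 210.2 kips → 0.75 × 210.2 = 158 kips.
Bearing governs: 158 kips.

158 kips (bearing governs)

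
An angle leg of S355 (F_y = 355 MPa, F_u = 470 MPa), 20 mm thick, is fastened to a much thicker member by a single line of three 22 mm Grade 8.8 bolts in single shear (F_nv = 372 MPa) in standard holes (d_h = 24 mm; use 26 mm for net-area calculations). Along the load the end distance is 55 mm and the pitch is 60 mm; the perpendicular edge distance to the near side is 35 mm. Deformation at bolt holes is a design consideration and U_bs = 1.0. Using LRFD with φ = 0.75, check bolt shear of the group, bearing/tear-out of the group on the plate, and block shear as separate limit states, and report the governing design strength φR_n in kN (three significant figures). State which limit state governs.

318 kN (bolt shear governs)

Bolt shear: A_b = π·22²/4 = 380.1 mm²; R_n = 372 × 380.1 × 3 × 1 / 1000 = 424.2 kN → 0.75 × 424.2 = 318 kN.
Bearing: edge l_c = 43, r_n = 485 kN; interior l_c = 36, r_n = 406.1 kN; R_n = 485 + 2·406.1 = 1297 kN → 973 kN.
Block shear: A_gv = 3500, A_nv = 2200, A_nt = 440 mm²; R_n = min(0.6F_uA_nv, 0.6F_yA_gv) + U_bs·F_u·A_nt = 827.2 kN → 620 kN.
Bolt shear governs: 318 kN.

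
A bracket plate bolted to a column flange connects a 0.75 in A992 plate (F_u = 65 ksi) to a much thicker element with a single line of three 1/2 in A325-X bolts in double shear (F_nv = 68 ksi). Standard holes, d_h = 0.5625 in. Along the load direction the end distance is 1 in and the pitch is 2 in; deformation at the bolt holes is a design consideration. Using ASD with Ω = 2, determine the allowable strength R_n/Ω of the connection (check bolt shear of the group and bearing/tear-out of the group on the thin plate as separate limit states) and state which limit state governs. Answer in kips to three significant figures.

40.1 kips (bolt shear governs)

Bolt shear: A_b = π·0.5²/4 = 0.1963 in²; R_n = 68 × 0.1963 × 3 × 2 = 80.11 kips → 80.11 / 2 = 40.1 kips.
Bearing (1.2 l_c t F_u ≤ 2.4 d t F_u): upper limit = 2.4·0.5·0.75·65 = 58.5 kips.
  Edge l_c = 1 − 0.5625/2 = 0.7188 → r_n = 42.05 kips; interior l_c = 2 − 0.5625 = 1.438 → r_n = 58.5 kips.
  R_n,bearing = 1·42.05 + 2·58.5 = 159 kips → 159 / 2 = 79.5 kips.
Bolt shear governs: 40.1 kips.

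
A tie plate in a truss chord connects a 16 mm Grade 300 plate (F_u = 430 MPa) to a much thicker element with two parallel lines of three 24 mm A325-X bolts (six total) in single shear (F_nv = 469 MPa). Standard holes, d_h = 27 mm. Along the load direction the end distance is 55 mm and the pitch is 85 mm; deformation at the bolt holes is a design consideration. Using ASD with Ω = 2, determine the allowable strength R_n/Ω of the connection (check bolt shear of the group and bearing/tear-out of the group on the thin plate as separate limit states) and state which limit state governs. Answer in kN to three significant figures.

637 kN (bolt shear governs)

Bolt shear: A_b = π·24²/4 = 452.4 mm²; R_n = 469 × 452.4 × 6 × 1 / 1000 = 1273 kN → 1273 / 2 = 637 kN.
Bearing (1.2 l_c t F_u ≤ 2.4 d t F_u): upper limit = 2.4·24·16·430 / 1000 = 396.3 kN.
  Edge l_c = 55 − 27/2 = 41.5 → r_n = 342.6 kN; interior l_c = 85 − 27 = 58 → r_n = 396.3 kN.
  R_n,bearing = 2·342.6 + 4·396.3 = 2270 kN → 2270 / 2 = 1140 kN.
Bolt shear governs: 637 kN.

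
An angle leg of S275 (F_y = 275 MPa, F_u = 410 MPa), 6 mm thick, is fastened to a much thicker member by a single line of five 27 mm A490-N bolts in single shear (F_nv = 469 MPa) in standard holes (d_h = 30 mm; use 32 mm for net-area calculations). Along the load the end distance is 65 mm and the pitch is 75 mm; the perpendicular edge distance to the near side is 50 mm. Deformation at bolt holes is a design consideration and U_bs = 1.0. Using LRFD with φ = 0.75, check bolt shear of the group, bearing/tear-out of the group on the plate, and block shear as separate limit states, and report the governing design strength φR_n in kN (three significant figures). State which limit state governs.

Bolt shear: A_b = π·27²/4 = 572.6 mm²; R_n = 469 × 572.6 × 5 × 1 / 1000 = 1343 kN → 0.75 × 1343 = 1010 kN.
Bearing: edge l_c = 50, r_n = 147.6 kN; interior l_c = 45, r_n = 132.8 kN; R_n = 147.6 + 4·132.8 = 679 kN → 509 kN.
Block shear: A_gv = 2190, A_nv = 1326, A_nt = 204 mm²; R_n = min(0.6F_uA_nv, 0.6F_yA_gv) + U_bs·F_u·A_nt = 409.8 kN → 307 kN.
Block shear governs: 307 kN.

307 kN (block shear governs)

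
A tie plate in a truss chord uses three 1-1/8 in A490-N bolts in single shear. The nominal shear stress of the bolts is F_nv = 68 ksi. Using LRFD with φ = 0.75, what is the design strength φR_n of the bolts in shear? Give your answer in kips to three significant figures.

152 kips

A_b = π × 1.125² / 4 = 0.994 in².
R_n = F_nv · A_b · n · n_s = 68 × 0.994 × 3 × 1 = 202.8 kips.
Design strength φR_n = 0.75 × 202.8 = 152 kips.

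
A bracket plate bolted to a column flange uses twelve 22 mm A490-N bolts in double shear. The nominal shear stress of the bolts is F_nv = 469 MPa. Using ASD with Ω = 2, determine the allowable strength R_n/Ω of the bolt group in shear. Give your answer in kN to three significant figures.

A_b = π × 22² / 4 = 380.1 mm².
R_n = F_nv · A_b · n · n_s = 469 × 380.1 × 12 × 2 / 1000 = 4279 kN.
Allowable strength R_n/Ω = 4279 / 2 = 2140 kN.

2140 kN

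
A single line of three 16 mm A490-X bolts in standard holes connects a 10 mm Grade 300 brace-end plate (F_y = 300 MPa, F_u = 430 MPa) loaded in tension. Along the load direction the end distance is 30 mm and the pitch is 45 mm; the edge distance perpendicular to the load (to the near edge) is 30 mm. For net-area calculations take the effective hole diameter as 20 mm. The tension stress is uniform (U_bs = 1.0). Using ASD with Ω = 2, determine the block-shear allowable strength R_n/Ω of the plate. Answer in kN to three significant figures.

Shear plane L_v = 30 + 2·45 = 120 mm; A_gv = 120 × 10 = 1200 mm².
A_nv = (120 − 2.5·20) × 10 = 700 mm².
A_nt = (30 − 0.5·20) × 10 = 200 mm².
0.6 F_u A_nv = 180.6 kN; 0.6 F_y A_gv = 216 kN → shear rupture governs the shear term.
R_n = 180.6 + 1.0 × 430 × 200 / 1000 = 266.6 kN.
Allowable strength R_n/Ω = 266.6 / 2 = 133 kN.

133 kN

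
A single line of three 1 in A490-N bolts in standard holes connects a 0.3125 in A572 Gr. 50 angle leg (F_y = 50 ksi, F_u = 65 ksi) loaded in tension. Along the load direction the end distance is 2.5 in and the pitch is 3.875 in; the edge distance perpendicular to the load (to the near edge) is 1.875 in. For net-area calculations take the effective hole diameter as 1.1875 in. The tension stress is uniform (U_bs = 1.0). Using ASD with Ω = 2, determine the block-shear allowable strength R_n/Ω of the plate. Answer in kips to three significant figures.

Shear plane L_v = 2.5 + 2·3.875 = 10.25 in; A_gv = 10.25 × 0.3125 = 3.203 in².
A_nv = (10.25 − 2.5·1.1875) × 0.3125 = 2.275 in².
A_nt = (1.875 − 0.5·1.1875) × 0.3125 = 0.4004 in².
0.6 F_u A_nv = 88.74 kips; 0.6 F_y A_gv = 96.09 kips → shear rupture governs the shear term.
R_n = 88.74 + 1.0 × 65 × 0.4004 = 114.8 kips.
Allowable strength R_n/Ω = 114.8 / 2 = 57.4 kips.

57.4 kips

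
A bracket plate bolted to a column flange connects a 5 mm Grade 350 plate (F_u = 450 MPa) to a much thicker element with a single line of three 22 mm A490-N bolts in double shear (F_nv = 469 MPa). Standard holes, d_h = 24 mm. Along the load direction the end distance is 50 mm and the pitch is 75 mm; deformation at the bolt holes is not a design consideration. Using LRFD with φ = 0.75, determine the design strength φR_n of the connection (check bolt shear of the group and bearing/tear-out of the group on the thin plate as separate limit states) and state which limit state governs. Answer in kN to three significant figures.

Bolt shear: A_b = π·22²/4 = 380.1 mm²; R_n = 469 × 380.1 × 3 × 2 / 1000 = 1070 kN → 0.75 × 1070 = 802 kN.
Bearing (1.5 l_c t F_u ≤ 3.0 d t F_u): upper limit = 3.0·22·5·450 / 1000 = 148.5 kN.
  Edge l_c = 50 − 24/2 = 38 → r_n = 128.2 kN; interior l_c = 75 − 24 = 51 → r_n = 148.5 kN.
  R_n,bearing = 1·128.2 + 2·148.5 = 425.2 kN → 0.75 × 425.2 = 319 kN.
Bearing governs: 319 kN.

319 kN (bearing governs)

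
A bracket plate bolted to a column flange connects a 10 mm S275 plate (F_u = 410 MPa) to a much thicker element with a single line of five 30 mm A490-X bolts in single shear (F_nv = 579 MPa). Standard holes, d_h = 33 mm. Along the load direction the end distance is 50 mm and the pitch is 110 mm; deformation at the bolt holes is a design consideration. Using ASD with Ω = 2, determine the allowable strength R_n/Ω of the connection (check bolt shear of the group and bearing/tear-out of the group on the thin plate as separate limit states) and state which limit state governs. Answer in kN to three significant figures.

673 kN (bearing governs)

Bolt shear: A_b = π·30²/4 = 706.9 mm²; R_n = 579 × 706.9 × 5 × 1 / 1000 = 2046 kN → 2046 / 2 = 1020 kN.
Bearing (1.2 l_c t F_u ≤ 2.4 d t F_u): upper limit = 2.4·30·10·410 / 1000 = 295.2 kN.
  Edge l_c = 50 − 33/2 = 33.5 → r_n = 164.8 kN; interior l_c = 110 − 33 = 77 → r_n = 295.2 kN.
  R_n,bearing = 1·164.8 + 4·295.2 = 1346 kN → 1346 / 2 = 673 kN.
Bearing governs: 673 kN.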